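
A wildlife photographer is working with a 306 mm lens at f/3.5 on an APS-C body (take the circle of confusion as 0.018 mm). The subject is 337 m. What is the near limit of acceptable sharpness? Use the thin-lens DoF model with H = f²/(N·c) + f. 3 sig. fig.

275 m

Hyperfocal distance H = f²/(N·c) + f = 306²/(3.5 × 0.018) + 306 = 93636/0.063 + 306 ≈ 1486591.7 mm ≈ 1487 m.
Near limit Dn = s·(H − f)/(H + s − 2f) = 337000 × (1486591.7 − 306) / (1486591.7 + 337000 − 2 × 306) = 337000 × 1486285.7 / 1822979.7 ≈ 274758 mm ≈ 275 m.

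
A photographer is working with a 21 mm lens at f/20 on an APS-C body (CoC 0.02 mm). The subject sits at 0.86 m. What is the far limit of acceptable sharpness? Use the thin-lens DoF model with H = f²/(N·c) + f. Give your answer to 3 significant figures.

Hyperfocal distance H = f²/(N·c) + f = 21²/(20 × 0.02) + 21 = 441/0.4 + 21 ≈ 1123.5 mm ≈ 1.123 m.
Far limit Df = s·(H − f)/(H − s) = 860 × (1123.5 − 21) / (1123.5 − 860) = 860 × 1102.5 / 263.5 ≈ 3598.3 mm ≈ 3.60 m.

3.60 m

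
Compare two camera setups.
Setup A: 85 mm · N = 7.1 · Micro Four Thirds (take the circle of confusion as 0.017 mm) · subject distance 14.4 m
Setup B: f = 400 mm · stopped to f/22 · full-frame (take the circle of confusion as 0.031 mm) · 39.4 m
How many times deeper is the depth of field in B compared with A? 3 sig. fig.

Setup A: H = 85²/(7.1×0.017) + 85 ≈ 59944.2 mm; DoF = Df − Dn = 18926.1 − 11620.9 ≈ 7305.2 mm.
Setup B: H = 400²/(22×0.031) + 400 ≈ 235004.1 mm; DoF = Df − Dn = 47256 − 33784 ≈ 13472 mm.
Ratio = 13472 / 7305.2 ≈ 1.84.

1.84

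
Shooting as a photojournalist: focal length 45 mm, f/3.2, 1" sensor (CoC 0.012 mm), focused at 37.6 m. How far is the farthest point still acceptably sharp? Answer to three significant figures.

Hyperfocal distance H = f²/(N·c) + f = 45²/(3.2 × 0.012) + 45 = 2025/0.0384 + 45 ≈ 52779.4 mm ≈ 52.78 m.
Far limit Df = s·(H − f)/(H − s) = 37600 × (52779.4 − 45) / (52779.4 − 37600) = 37600 × 52734.4 / 15179.4 ≈ 130625 mm ≈ 131 m.

131 m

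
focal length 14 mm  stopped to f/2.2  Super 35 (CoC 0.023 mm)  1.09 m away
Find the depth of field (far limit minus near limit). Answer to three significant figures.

0.656 m

Hyperfocal distance H = f²/(N·c) + f = 14²/(2.2 × 0.023) + 14 = 196/0.0506 + 14 ≈ 3887.5 mm ≈ 3.888 m.
Near limit Dn = s·(H − f)/(H + s − 2f) = 1090 × (3887.5 − 14) / (3887.5 + 1090 − 2 × 14) = 1090 × 3873.5 / 4949.5 ≈ 853.04 mm.
Far limit Df = s·(H − f)/(H − s) = 1090 × (3887.5 − 14) / (3887.5 − 1090) = 1090 × 3873.5 / 2797.5 ≈ 1509.24 mm.
Depth of field = Df − Dn = 1509.24 − 853.04 ≈ 656.20 mm ≈ 0.656 m.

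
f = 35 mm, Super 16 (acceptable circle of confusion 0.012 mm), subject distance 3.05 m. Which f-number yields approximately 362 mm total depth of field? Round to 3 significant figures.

f/2.00

Write h = H − f = f²/(N·c). The thin-lens limits are Dn = s·h/(h + (s−f)) and Df = s·h/(h − (s−f)), so DoF = Df − Dn = 2·s·(s−f)·h / (h² − (s−f)²).
That is a quadratic in h: DoF·h² − 2·s·(s−f)·h − DoF·(s−f)² = 0 ⇒ h = (s−f)·(s + √(s² + DoF²)) / DoF = 3015 × (3050 + √(3050² + 362²)) / 362 = 3015 × (3050 + 3071.41) / 362 ≈ 50984 mm.
Then N = f²/(c·h) = 35² / (0.012 × 50984) = 1225 / 611.80 ≈ 2.00.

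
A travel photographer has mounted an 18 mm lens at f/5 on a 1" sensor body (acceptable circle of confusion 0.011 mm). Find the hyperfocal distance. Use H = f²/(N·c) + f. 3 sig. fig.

5.91 m

Hyperfocal distance H = f²/(N·c) + f = 18²/(5 × 0.011) + 18 = 324/0.055 + 18 ≈ 5908.9 mm ≈ 5.91 m.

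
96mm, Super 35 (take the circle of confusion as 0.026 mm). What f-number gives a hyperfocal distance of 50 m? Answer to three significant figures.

f/7.10

Rearrange H = f²/(N·c) + f for N: N = f² / ((H − f)·c).
N = 96² / ((50000 − 96) × 0.026) = 9216 / 1298 ≈ 7.10.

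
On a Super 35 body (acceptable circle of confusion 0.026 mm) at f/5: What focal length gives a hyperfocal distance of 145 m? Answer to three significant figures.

137 mm

From H = f²/(N·c) + f, with f ≪ H: f ≈ √(H·N·c) = √(145000 × 5 × 0.026) = √18850 ≈ 137.3 mm.
The +f correction barely moves this — solving exactly, f² + N·c·f − N·c·H = 0 ⇒ f = (−N·c + √((N·c)² + 4·N·c·H))/2 = (−0.13 + √75400)/2 ≈ 137.23 mm, so f ≈ 137 mm.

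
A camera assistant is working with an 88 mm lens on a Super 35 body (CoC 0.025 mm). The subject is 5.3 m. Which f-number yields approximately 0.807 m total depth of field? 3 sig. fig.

Write h = H − f = f²/(N·c). The thin-lens limits are Dn = s·h/(h + (s−f)) and Df = s·h/(h − (s−f)), so DoF = Df − Dn = 2·s·(s−f)·h / (h² − (s−f)²).
That is a quadratic in h: DoF·h² − 2·s·(s−f)·h − DoF·(s−f)² = 0 ⇒ h = (s−f)·(s + √(s² + DoF²)) / DoF = 5212 × (5300 + √(5300² + 807²)) / 807 = 5212 × (5300 + 5361.09) / 807 ≈ 68855 mm.
Then N = f²/(c·h) = 88² / (0.025 × 68855) = 7744 / 1721.4 ≈ 4.50.

f/4.50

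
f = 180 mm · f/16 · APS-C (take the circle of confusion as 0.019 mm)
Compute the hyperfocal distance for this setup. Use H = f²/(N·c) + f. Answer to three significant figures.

Hyperfocal distance H = f²/(N·c) + f = 180²/(16 × 0.019) + 180 = 32400/0.304 + 180 ≈ 106758.9 mm ≈ 107 m.

107 m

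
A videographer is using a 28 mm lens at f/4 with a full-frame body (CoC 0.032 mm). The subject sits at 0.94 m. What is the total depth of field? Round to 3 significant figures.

Hyperfocal distance H = f²/(N·c) + f = 28²/(4 × 0.032) + 28 = 784/0.128 + 28 ≈ 6153.0 mm ≈ 6.153 m.
Near limit Dn = s·(H − f)/(H + s − 2f) = 940 × (6153.0 − 28) / (6153.0 + 940 − 2 × 28) = 940 × 6125.0 / 7037.0 ≈ 818.18 mm.
Far limit Df = s·(H − f)/(H − s) = 940 × (6153.0 − 28) / (6153.0 − 940) = 940 × 6125.0 / 5213.0 ≈ 1104.45 mm.
Depth of field = Df − Dn = 1104.45 − 818.18 ≈ 286.27 mm.

286 mm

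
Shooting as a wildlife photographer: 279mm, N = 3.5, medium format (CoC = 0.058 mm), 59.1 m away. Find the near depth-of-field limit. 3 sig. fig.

51.2 m

Hyperfocal distance H = f²/(N·c) + f = 279²/(3.5 × 0.058) + 279 = 77841/0.203 + 279 ≈ 383732.2 mm ≈ 383.7 m.
Near limit Dn = s·(H − f)/(H + s − 2f) = 59100 × (383732.2 − 279) / (383732.2 + 59100 − 2 × 279) = 59100 × 383453.2 / 442274.2 ≈ 51240 mm ≈ 51.2 m.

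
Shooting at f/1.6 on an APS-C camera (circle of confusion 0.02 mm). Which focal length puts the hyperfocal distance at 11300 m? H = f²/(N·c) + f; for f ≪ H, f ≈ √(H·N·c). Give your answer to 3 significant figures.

601 mm

From H = f²/(N·c) + f, with f ≪ H: f ≈ √(H·N·c) = √(11300000 × 1.6 × 0.02) = √361600 ≈ 601.3 mm.
The +f correction barely moves this — solving exactly, f² + N·c·f − N·c·H = 0 ⇒ f = (−N·c + √((N·c)² + 4·N·c·H))/2 = (−0.032 + √1446400)/2 ≈ 601.32 mm, so f ≈ 601 mm.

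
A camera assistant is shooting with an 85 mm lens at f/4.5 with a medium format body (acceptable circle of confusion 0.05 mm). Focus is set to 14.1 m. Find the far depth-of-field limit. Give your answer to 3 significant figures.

Hyperfocal distance H = f²/(N·c) + f = 85²/(4.5 × 0.05) + 85 = 7225/0.225 + 85 ≈ 32196.1 mm ≈ 32.20 m.
Far limit Df = s·(H − f)/(H − s) = 14100 × (32196.1 − 85) / (32196.1 − 14100) = 14100 × 32111.1 / 18096.1 ≈ 25020 mm ≈ 25.0 m.

25.0 m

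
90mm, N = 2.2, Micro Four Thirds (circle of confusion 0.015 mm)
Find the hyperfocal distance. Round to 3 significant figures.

Hyperfocal distance H = f²/(N·c) + f = 90²/(2.2 × 0.015) + 90 = 8100/0.033 + 90 ≈ 245544.5 mm ≈ 246 m.

246 m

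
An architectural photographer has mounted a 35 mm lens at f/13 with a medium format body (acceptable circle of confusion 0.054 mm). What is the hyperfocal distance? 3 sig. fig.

1.78 m

Hyperfocal distance H = f²/(N·c) + f = 35²/(13 × 0.054) + 35 = 1225/0.702 + 35 ≈ 1780.0 mm ≈ 1.78 m.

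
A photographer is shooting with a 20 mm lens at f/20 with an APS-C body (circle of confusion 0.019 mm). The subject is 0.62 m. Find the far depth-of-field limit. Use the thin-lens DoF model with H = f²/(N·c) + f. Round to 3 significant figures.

1.44 m

Hyperfocal distance H = f²/(N·c) + f = 20²/(20 × 0.019) + 20 = 400/0.38 + 20 ≈ 1072.6 mm ≈ 1.073 m.
Far limit Df = s·(H − f)/(H − s) = 620 × (1072.6 − 20) / (1072.6 − 620) = 620 × 1052.6 / 452.6 ≈ 1441.9 mm ≈ 1.44 m.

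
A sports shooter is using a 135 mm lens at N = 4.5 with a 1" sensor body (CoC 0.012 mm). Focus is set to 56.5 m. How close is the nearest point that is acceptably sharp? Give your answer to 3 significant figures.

48.4 m

Hyperfocal distance H = f²/(N·c) + f = 135²/(4.5 × 0.012) + 135 = 18225/0.054 + 135 ≈ 337635.0 mm ≈ 337.6 m.
Near limit Dn = s·(H − f)/(H + s − 2f) = 56500 × (337635.0 − 135) / (337635.0 + 56500 − 2 × 135) = 56500 × 337500.0 / 393865.0 ≈ 48414 mm ≈ 48.4 m.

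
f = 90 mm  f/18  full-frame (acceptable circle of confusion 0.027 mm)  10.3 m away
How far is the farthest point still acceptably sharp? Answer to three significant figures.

Hyperfocal distance H = f²/(N·c) + f = 90²/(18 × 0.027) + 90 = 8100/0.486 + 90 ≈ 16756.7 mm ≈ 16.76 m.
Far limit Df = s·(H − f)/(H − s) = 10300 × (16756.7 − 90) / (16756.7 − 10300) = 10300 × 16666.7 / 6456.7 ≈ 26588 mm ≈ 26.6 m.

26.6 m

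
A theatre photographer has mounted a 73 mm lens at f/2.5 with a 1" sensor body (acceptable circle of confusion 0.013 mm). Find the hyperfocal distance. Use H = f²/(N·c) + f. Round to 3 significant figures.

Hyperfocal distance H = f²/(N·c) + f = 73²/(2.5 × 0.013) + 73 = 5329/0.0325 + 73 ≈ 164042.2 mm ≈ 164 m.

164 m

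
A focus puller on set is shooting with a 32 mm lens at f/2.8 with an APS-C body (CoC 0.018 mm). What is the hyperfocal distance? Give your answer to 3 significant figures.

Hyperfocal distance H = f²/(N·c) + f = 32²/(2.8 × 0.018) + 32 = 1024/0.0504 + 32 ≈ 20349.5 mm ≈ 20.3 m.

20.3 m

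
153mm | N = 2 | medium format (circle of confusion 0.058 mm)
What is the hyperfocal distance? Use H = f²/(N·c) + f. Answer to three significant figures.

Hyperfocal distance H = f²/(N·c) + f = 153²/(2 × 0.058) + 153 = 23409/0.116 + 153 ≈ 201954.7 mm ≈ 202 m.

202 m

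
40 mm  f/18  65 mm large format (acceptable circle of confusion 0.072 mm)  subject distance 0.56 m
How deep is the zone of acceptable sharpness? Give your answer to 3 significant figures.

Hyperfocal distance H = f²/(N·c) + f = 40²/(18 × 0.072) + 40 = 1600/1.296 + 40 ≈ 1274.6 mm ≈ 1.275 m.
Near limit Dn = s·(H − f)/(H + s − 2f) = 560 × (1274.6 − 40) / (1274.6 + 560 − 2 × 40) = 560 × 1234.6 / 1754.6 ≈ 394.03 mm.
Far limit Df = s·(H − f)/(H − s) = 560 × (1274.6 − 40) / (1274.6 − 560) = 560 × 1234.6 / 714.6 ≈ 967.52 mm.
Depth of field = Df − Dn = 967.52 − 394.03 ≈ 573.49 mm ≈ 0.573 m.

0.573 m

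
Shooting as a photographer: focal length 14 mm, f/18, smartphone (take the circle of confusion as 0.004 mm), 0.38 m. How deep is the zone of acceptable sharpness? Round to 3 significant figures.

Hyperfocal distance H = f²/(N·c) + f = 14²/(18 × 0.004) + 14 = 196/0.072 + 14 ≈ 2736.2 mm ≈ 2.736 m.
Near limit Dn = s·(H − f)/(H + s − 2f) = 380 × (2736.2 − 14) / (2736.2 + 380 − 2 × 14) = 380 × 2722.2 / 3088.2 ≈ 334.96 mm.
Far limit Df = s·(H − f)/(H − s) = 380 × (2736.2 − 14) / (2736.2 − 380) = 380 × 2722.2 / 2356.2 ≈ 439.03 mm.
Depth of field = Df − Dn = 439.03 − 334.96 ≈ 104.07 mm.

104 mm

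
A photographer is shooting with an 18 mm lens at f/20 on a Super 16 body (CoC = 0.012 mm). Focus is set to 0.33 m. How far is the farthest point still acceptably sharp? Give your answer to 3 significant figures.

Hyperfocal distance H = f²/(N·c) + f = 18²/(20 × 0.012) + 18 = 324/0.24 + 18 ≈ 1368.0 mm ≈ 1.368 m.
Far limit Df = s·(H − f)/(H − s) = 330 × (1368.0 − 18) / (1368.0 − 330) = 330 × 1350.0 / 1038.0 ≈ 429.19 mm.

429 mm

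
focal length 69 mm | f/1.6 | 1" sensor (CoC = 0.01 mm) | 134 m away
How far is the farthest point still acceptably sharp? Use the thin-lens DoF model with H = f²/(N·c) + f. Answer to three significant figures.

Hyperfocal distance H = f²/(N·c) + f = 69²/(1.6 × 0.01) + 69 = 4761/0.016 + 69 ≈ 297631.5 mm ≈ 297.6 m.
Far limit Df = s·(H − f)/(H − s) = 134000 × (297631.5 − 69) / (297631.5 − 134000) = 134000 × 297562.5 / 163631.5 ≈ 243678 mm ≈ 244 m.

244 m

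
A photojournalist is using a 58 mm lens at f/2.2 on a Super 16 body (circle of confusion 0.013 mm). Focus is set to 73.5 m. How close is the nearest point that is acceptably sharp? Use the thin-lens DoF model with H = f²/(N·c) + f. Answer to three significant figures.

45.2 m

Hyperfocal distance H = f²/(N·c) + f = 58²/(2.2 × 0.013) + 58 = 3364/0.0286 + 58 ≈ 117680.4 mm ≈ 117.7 m.
Near limit Dn = s·(H − f)/(H + s − 2f) = 73500 × (117680.4 − 58) / (117680.4 + 73500 − 2 × 58) = 73500 × 117622.4 / 191064.4 ≈ 45248 mm ≈ 45.2 m.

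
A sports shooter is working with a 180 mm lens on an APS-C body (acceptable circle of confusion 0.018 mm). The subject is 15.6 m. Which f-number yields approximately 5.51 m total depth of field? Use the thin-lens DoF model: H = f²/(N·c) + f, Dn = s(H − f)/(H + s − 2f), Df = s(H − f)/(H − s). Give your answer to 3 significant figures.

Write h = H − f = f²/(N·c). The thin-lens limits are Dn = s·h/(h + (s−f)) and Df = s·h/(h − (s−f)), so DoF = Df − Dn = 2·s·(s−f)·h / (h² − (s−f)²).
That is a quadratic in h: DoF·h² − 2·s·(s−f)·h − DoF·(s−f)² = 0 ⇒ h = (s−f)·(s + √(s² + DoF²)) / DoF = 15420 × (15600 + √(15600² + 5510²)) / 5510 = 15420 × (15600 + 16544.5) / 5510 ≈ 89958 mm.
Then N = f²/(c·h) = 180² / (0.018 × 89958) = 32400 / 1619.2 ≈ 20.

f/20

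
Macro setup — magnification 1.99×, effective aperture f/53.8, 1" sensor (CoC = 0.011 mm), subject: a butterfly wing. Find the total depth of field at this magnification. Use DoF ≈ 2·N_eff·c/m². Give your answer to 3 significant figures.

At magnification m, DoF ≈ 2·N_eff·c/m² = 2 × 53.8 × 0.011 / 1.99² = 1.184 / 3.96 ≈ 0.299 mm.

0.299 mm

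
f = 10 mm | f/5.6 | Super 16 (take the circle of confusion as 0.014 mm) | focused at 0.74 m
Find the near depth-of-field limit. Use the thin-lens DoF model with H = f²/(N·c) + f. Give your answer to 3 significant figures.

Hyperfocal distance H = f²/(N·c) + f = 10²/(5.6 × 0.014) + 10 = 100/0.0784 + 10 ≈ 1285.5 mm ≈ 1.286 m.
Near limit Dn = s·(H − f)/(H + s − 2f) = 740 × (1285.5 − 10) / (1285.5 + 740 − 2 × 10) = 740 × 1275.5 / 2005.5 ≈ 470.64 mm.

471 mm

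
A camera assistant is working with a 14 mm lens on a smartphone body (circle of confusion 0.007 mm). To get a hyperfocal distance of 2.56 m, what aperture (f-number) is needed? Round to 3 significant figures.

Rearrange H = f²/(N·c) + f for N: N = f² / ((H − f)·c).
N = 14² / ((2560 − 14) × 0.007) = 196 / 17.82 ≈ 11.

f/11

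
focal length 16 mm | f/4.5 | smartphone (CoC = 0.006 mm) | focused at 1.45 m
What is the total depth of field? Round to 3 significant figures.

Hyperfocal distance H = f²/(N·c) + f = 16²/(4.5 × 0.006) + 16 = 256/0.027 + 16 ≈ 9497.5 mm ≈ 9.497 m.
Near limit Dn = s·(H − f)/(H + s − 2f) = 1450 × (9497.5 − 16) / (9497.5 + 1450 − 2 × 16) = 1450 × 9481.5 / 10915.5 ≈ 1259.51 mm.
Far limit Df = s·(H − f)/(H − s) = 1450 × (9497.5 − 16) / (9497.5 − 1450) = 1450 × 9481.5 / 8047.5 ≈ 1708.38 mm.
Depth of field = Df − Dn = 1708.38 − 1259.51 ≈ 448.87 mm.

449 mm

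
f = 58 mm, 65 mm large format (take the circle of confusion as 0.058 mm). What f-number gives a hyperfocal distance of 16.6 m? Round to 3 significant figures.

Rearrange H = f²/(N·c) + f for N: N = f² / ((H − f)·c).
N = 58² / ((16600 − 58) × 0.058) = 3364 / 959.4 ≈ 3.51.

f/3.51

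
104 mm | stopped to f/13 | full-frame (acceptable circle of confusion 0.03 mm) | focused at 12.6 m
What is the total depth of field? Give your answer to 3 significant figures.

Hyperfocal distance H = f²/(N·c) + f = 104²/(13 × 0.03) + 104 = 10816/0.39 + 104 ≈ 27837.3 mm ≈ 27.84 m.
Near limit Dn = s·(H − f)/(H + s − 2f) = 12600 × (27837.3 − 104) / (27837.3 + 12600 − 2 × 104) = 12600 × 27733.3 / 40229.3 ≈ 8686 mm.
Far limit Df = s·(H − f)/(H − s) = 12600 × (27837.3 − 104) / (27837.3 − 12600) = 12600 × 27733.3 / 15237.3 ≈ 22933 mm.
Depth of field = Df − Dn = 22933 − 8686 ≈ 14247 mm ≈ 14.2 m.

14.2 m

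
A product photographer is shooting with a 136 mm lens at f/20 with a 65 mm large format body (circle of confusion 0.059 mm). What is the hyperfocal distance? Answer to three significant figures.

Hyperfocal distance H = f²/(N·c) + f = 136²/(20 × 0.059) + 136 = 18496/1.18 + 136 ≈ 15810.6 mm ≈ 15.8 m.

15.8 m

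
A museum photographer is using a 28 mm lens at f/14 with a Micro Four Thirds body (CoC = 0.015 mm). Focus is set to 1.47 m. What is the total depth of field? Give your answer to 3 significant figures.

1.33 m

Hyperfocal distance H = f²/(N·c) + f = 28²/(14 × 0.015) + 28 = 784/0.21 + 28 ≈ 3761.3 mm ≈ 3.761 m.
Near limit Dn = s·(H − f)/(H + s − 2f) = 1470 × (3761.3 − 28) / (3761.3 + 1470 − 2 × 28) = 1470 × 3733.3 / 5175.3 ≈ 1060.4 mm.
Far limit Df = s·(H − f)/(H − s) = 1470 × (3761.3 − 28) / (3761.3 − 1470) = 1470 × 3733.3 / 2291.3 ≈ 2395.1 mm.
Depth of field = Df − Dn = 2395.1 − 1060.4 ≈ 1334.7 mm ≈ 1.33 m.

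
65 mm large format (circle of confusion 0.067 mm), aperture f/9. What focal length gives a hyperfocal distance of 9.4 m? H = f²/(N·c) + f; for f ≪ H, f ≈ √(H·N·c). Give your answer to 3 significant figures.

75.0 mm

From H = f²/(N·c) + f, with f ≪ H: f ≈ √(H·N·c) = √(9400 × 9 × 0.067) = √5668.2 ≈ 75.29 mm.
Exact: f² + N·c·f − N·c·H = 0 ⇒ f = (−N·c + √((N·c)² + 4·N·c·H))/2 = (−0.603 + √22673)/2 ≈ 74.987 mm ≈ 75.0 mm.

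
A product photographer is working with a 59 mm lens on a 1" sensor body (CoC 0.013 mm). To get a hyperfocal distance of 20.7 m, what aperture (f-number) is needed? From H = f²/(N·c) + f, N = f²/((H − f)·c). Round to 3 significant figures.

Rearrange H = f²/(N·c) + f for N: N = f² / ((H − f)·c).
N = 59² / ((20700 − 59) × 0.013) = 3481 / 268.3 ≈ 13.

f/13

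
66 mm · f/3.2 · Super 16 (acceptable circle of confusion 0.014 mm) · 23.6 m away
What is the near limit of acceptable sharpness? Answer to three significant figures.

19.0 m

Hyperfocal distance H = f²/(N·c) + f = 66²/(3.2 × 0.014) + 66 = 4356/0.0448 + 66 ≈ 97298.1 mm ≈ 97.30 m.
Near limit Dn = s·(H − f)/(H + s − 2f) = 23600 × (97298.1 − 66) / (97298.1 + 23600 − 2 × 66) = 23600 × 97232.1 / 120766.1 ≈ 19001 mm ≈ 19.0 m.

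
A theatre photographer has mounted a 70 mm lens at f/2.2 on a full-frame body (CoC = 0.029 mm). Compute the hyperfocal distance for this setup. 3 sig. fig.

Hyperfocal distance H = f²/(N·c) + f = 70²/(2.2 × 0.029) + 70 = 4900/0.0638 + 70 ≈ 76872.5 mm ≈ 76.9 m.

76.9 m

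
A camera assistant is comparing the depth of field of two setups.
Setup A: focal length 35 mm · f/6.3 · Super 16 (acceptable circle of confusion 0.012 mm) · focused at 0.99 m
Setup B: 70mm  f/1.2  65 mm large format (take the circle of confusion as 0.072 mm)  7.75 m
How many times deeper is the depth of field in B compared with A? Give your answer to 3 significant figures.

Setup A: H = 35²/(6.3×0.012) + 35 ≈ 16238.7 mm; DoF = Df − Dn = 1052.00 − 934.90 ≈ 117.10 mm.
Setup B: H = 70²/(1.2×0.072) + 70 ≈ 56783.0 mm; DoF = Df − Dn = 8963.9 − 6825.7 ≈ 2138.2 mm.
Ratio = 2138.2 / 117.10 ≈ 18.3.

18.3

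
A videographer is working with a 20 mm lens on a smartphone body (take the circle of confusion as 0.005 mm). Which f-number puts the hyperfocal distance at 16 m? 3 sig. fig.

f/5.01

Rearrange H = f²/(N·c) + f for N: N = f² / ((H − f)·c).
N = 20² / ((16000 − 20) × 0.005) = 400 / 79.90 ≈ 5.01.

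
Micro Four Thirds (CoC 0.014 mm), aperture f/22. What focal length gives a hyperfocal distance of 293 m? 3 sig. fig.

From H = f²/(N·c) + f, with f ≪ H: f ≈ √(H·N·c) = √(293000 × 22 × 0.014) = √90244 ≈ 300.4 mm.
The +f correction barely moves this — solving exactly, f² + N·c·f − N·c·H = 0 ⇒ f = (−N·c + √((N·c)² + 4·N·c·H))/2 = (−0.308 + √360976)/2 ≈ 300.25 mm, so f ≈ 300 mm.

300 mm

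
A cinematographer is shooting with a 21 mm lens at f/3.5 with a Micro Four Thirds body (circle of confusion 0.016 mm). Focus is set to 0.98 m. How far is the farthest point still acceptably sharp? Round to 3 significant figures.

Hyperfocal distance H = f²/(N·c) + f = 21²/(3.5 × 0.016) + 21 = 441/0.056 + 21 ≈ 7896.0 mm ≈ 7.896 m.
Far limit Df = s·(H − f)/(H − s) = 980 × (7896.0 − 21) / (7896.0 − 980) = 980 × 7875.0 / 6916.0 ≈ 1115.9 mm ≈ 1.12 m.

1.12 m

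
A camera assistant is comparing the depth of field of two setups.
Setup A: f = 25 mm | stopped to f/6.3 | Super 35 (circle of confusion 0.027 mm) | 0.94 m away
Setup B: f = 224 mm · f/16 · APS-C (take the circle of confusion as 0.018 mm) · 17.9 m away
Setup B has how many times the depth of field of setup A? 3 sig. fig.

7.35

Setup A: H = 25²/(6.3×0.027) + 25 ≈ 3699.3 mm; DoF = Df − Dn = 1251.71 − 752.59 ≈ 499.12 mm.
Setup B: H = 224²/(16×0.018) + 224 ≈ 174446.2 mm; DoF = Df − Dn = 19921.1 − 16251.2 ≈ 3669.9 mm.
Ratio = 3669.9 / 499.12 ≈ 7.35.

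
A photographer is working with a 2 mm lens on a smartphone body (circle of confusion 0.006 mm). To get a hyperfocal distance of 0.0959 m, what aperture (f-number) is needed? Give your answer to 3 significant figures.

f/7.10

Rearrange H = f²/(N·c) + f for N: N = f² / ((H − f)·c).
N = 2² / ((96 − 2) × 0.006) = 4 / 0.5634 ≈ 7.10.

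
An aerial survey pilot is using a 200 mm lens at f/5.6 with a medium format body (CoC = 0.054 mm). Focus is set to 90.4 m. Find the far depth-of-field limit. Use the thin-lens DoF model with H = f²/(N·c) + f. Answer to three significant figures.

Hyperfocal distance H = f²/(N·c) + f = 200²/(5.6 × 0.054) + 200 = 40000/0.3024 + 200 ≈ 132475.1 mm ≈ 132.5 m.
Far limit Df = s·(H − f)/(H − s) = 90400 × (132475.1 − 200) / (132475.1 − 90400) = 90400 × 132275.1 / 42075.1 ≈ 284198 mm ≈ 284 m.

284 m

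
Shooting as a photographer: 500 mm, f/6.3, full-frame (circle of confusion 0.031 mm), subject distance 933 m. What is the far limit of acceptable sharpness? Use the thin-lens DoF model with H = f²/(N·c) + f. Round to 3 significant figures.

3440 m

Hyperfocal distance H = f²/(N·c) + f = 500²/(6.3 × 0.031) + 500 = 250000/0.1953 + 500 ≈ 1280581.9 mm ≈ 1281 m.
Far limit Df = s·(H − f)/(H − s) = 933000 × (1280581.9 − 500) / (1280581.9 − 933000) = 933000 × 1280081.9 / 347581.9 ≈ 3436072 mm ≈ 3440 m.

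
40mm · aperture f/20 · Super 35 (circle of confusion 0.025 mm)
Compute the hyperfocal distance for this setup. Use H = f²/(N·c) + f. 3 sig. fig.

Hyperfocal distance H = f²/(N·c) + f = 40²/(20 × 0.025) + 40 = 1600/0.5 + 40 ≈ 3240.0 mm ≈ 3.24 m.

3.24 m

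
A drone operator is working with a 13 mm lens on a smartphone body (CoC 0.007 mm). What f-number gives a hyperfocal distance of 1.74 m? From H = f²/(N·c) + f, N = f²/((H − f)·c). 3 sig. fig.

f/14

Rearrange H = f²/(N·c) + f for N: N = f² / ((H − f)·c).
N = 13² / ((1740 − 13) × 0.007) = 169 / 12.09 ≈ 14.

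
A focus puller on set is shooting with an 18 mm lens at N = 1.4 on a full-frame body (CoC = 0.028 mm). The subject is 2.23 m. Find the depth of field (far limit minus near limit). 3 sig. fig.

1.29 m

Hyperfocal distance H = f²/(N·c) + f = 18²/(1.4 × 0.028) + 18 = 324/0.0392 + 18 ≈ 8283.3 mm ≈ 8.283 m.
Near limit Dn = s·(H − f)/(H + s − 2f) = 2230 × (8283.3 − 18) / (8283.3 + 2230 − 2 × 18) = 2230 × 8265.3 / 10477.3 ≈ 1759.2 mm.
Far limit Df = s·(H − f)/(H − s) = 2230 × (8283.3 − 18) / (8283.3 − 2230) = 2230 × 8265.3 / 6053.3 ≈ 3044.9 mm.
Depth of field = Df − Dn = 3044.9 − 1759.2 ≈ 1285.7 mm ≈ 1.29 m.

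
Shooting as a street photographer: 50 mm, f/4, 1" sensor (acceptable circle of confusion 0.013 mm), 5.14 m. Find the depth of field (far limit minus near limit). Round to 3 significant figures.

1.10 m

Hyperfocal distance H = f²/(N·c) + f = 50²/(4 × 0.013) + 50 = 2500/0.052 + 50 ≈ 48126.9 mm ≈ 48.13 m.
Near limit Dn = s·(H − f)/(H + s − 2f) = 5140 × (48126.9 − 50) / (48126.9 + 5140 − 2 × 50) = 5140 × 48076.9 / 53166.9 ≈ 4647.9 mm.
Far limit Df = s·(H − f)/(H − s) = 5140 × (48126.9 − 50) / (48126.9 − 5140) = 5140 × 48076.9 / 42986.9 ≈ 5748.6 mm.
Depth of field = Df − Dn = 5748.6 − 4647.9 ≈ 1100.7 mm ≈ 1.10 m.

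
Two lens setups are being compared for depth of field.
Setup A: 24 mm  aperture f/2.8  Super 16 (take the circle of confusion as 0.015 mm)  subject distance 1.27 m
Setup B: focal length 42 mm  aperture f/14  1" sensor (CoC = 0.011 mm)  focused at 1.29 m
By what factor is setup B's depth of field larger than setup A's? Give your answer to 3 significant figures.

1.22

Setup A: H = 24²/(2.8×0.015) + 24 ≈ 13738.3 mm; DoF = Df − Dn = 1396.92 − 1164.23 ≈ 232.69 mm.
Setup B: H = 42²/(14×0.011) + 42 ≈ 11496.5 mm; DoF = Df − Dn = 1447.73 − 1163.26 ≈ 284.47 mm.
Ratio = 284.47 / 232.69 ≈ 1.22.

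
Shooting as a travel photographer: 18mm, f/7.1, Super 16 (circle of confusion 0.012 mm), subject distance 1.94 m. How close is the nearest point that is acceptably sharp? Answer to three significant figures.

1.29 m

Hyperfocal distance H = f²/(N·c) + f = 18²/(7.1 × 0.012) + 18 = 324/0.0852 + 18 ≈ 3820.8 mm ≈ 3.821 m.
Near limit Dn = s·(H − f)/(H + s − 2f) = 1940 × (3820.8 − 18) / (3820.8 + 1940 − 2 × 18) = 1940 × 3802.8 / 5724.8 ≈ 1288.7 mm ≈ 1.29 m.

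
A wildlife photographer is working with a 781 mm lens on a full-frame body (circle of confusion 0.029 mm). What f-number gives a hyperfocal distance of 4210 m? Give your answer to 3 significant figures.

Rearrange H = f²/(N·c) + f for N: N = f² / ((H − f)·c).
N = 781² / ((4210000 − 781) × 0.029) = 609961 / 122067 ≈ 5.

f/5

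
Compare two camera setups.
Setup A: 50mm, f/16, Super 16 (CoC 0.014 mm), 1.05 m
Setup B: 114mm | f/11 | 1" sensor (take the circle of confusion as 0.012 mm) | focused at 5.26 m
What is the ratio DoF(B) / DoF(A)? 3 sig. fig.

2.91

Setup A: H = 50²/(16×0.014) + 50 ≈ 11210.7 mm; DoF = Df − Dn = 1153.34 − 963.66 ≈ 189.68 mm.
Setup B: H = 114²/(11×0.012) + 114 ≈ 98568.5 mm; DoF = Df − Dn = 5550.09 − 4998.73 ≈ 551.36 mm.
Ratio = 551.36 / 189.68 ≈ 2.91.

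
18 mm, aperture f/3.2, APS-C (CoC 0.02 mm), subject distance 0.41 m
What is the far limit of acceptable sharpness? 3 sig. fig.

444 mm

Hyperfocal distance H = f²/(N·c) + f = 18²/(3.2 × 0.02) + 18 = 324/0.064 + 18 ≈ 5080.5 mm ≈ 5.080 m.
Far limit Df = s·(H − f)/(H − s) = 410 × (5080.5 − 18) / (5080.5 − 410) = 410 × 5062.5 / 4670.5 ≈ 444.41 mm.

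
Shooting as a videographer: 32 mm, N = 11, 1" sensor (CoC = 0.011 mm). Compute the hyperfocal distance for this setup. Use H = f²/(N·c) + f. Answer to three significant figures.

Hyperfocal distance H = f²/(N·c) + f = 32²/(11 × 0.011) + 32 = 1024/0.121 + 32 ≈ 8494.8 mm ≈ 8.49 m.

8.49 m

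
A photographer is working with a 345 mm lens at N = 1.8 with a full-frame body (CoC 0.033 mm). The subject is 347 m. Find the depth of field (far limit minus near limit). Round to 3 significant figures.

Hyperfocal distance H = f²/(N·c) + f = 345²/(1.8 × 0.033) + 345 = 119025/0.0594 + 345 ≈ 2004132.9 mm ≈ 2004 m.
Near limit Dn = s·(H − f)/(H + s − 2f) = 347000 × (2004132.9 − 345) / (2004132.9 + 347000 − 2 × 345) = 347000 × 2003787.9 / 2350442.9 ≈ 295823 mm.
Far limit Df = s·(H − f)/(H − s) = 347000 × (2004132.9 − 345) / (2004132.9 − 347000) = 347000 × 2003787.9 / 1657132.9 ≈ 419589 mm.
Depth of field = Df − Dn = 419589 − 295823 ≈ 123766 mm ≈ 124 m.

124 m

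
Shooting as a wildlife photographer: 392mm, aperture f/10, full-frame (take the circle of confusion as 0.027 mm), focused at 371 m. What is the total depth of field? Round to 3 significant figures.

Hyperfocal distance H = f²/(N·c) + f = 392²/(10 × 0.027) + 392 = 153664/0.27 + 392 ≈ 569517.9 mm ≈ 569.5 m.
Near limit Dn = s·(H − f)/(H + s − 2f) = 371000 × (569517.9 − 392) / (569517.9 + 371000 − 2 × 392) = 371000 × 569125.9 / 939733.9 ≈ 224687 mm.
Far limit Df = s·(H − f)/(H − s) = 371000 × (569517.9 − 392) / (569517.9 − 371000) = 371000 × 569125.9 / 198517.9 ≈ 1063610 mm.
Depth of field = Df − Dn = 1063610 − 224687 ≈ 838923 mm ≈ 839 m.

839 m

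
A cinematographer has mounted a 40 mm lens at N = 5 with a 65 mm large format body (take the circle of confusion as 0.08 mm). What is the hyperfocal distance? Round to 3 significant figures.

4.04 m

Hyperfocal distance H = f²/(N·c) + f = 40²/(5 × 0.08) + 40 = 1600/0.4 + 40 ≈ 4040.0 mm ≈ 4.04 m.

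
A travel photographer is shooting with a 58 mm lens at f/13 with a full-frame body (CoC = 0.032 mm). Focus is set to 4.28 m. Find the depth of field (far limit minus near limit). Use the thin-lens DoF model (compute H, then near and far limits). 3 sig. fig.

6.14 m

Hyperfocal distance H = f²/(N·c) + f = 58²/(13 × 0.032) + 58 = 3364/0.416 + 58 ≈ 8144.5 mm ≈ 8.145 m.
Near limit Dn = s·(H − f)/(H + s − 2f) = 4280 × (8144.5 − 58) / (8144.5 + 4280 − 2 × 58) = 4280 × 8086.5 / 12308.5 ≈ 2811.9 mm.
Far limit Df = s·(H − f)/(H − s) = 4280 × (8144.5 − 58) / (8144.5 − 4280) = 4280 × 8086.5 / 3864.5 ≈ 8955.9 mm.
Depth of field = Df − Dn = 8955.9 − 2811.9 ≈ 6144.0 mm ≈ 6.14 m.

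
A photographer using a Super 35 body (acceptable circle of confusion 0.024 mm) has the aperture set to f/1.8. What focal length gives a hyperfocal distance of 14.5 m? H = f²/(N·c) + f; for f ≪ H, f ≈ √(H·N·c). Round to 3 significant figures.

25.0 mm

From H = f²/(N·c) + f, with f ≪ H: f ≈ √(H·N·c) = √(14500 × 1.8 × 0.024) = √626.40 ≈ 25.03 mm.
The +f correction barely moves this — solving exactly, f² + N·c·f − N·c·H = 0 ⇒ f = (−N·c + √((N·c)² + 4·N·c·H))/2 = (−0.0432 + √2505.6)/2 ≈ 25.006 mm, so f ≈ 25.0 mm.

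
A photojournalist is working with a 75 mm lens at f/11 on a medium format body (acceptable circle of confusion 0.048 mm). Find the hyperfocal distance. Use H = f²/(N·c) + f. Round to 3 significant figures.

10.7 m

Hyperfocal distance H = f²/(N·c) + f = 75²/(11 × 0.048) + 75 = 5625/0.528 + 75 ≈ 10728.4 mm ≈ 10.7 m.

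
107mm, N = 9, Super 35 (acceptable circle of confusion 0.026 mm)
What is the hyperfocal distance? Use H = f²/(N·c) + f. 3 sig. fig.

49.0 m

Hyperfocal distance H = f²/(N·c) + f = 107²/(9 × 0.026) + 107 = 11449/0.234 + 107 ≈ 49034.4 mm ≈ 49.0 m.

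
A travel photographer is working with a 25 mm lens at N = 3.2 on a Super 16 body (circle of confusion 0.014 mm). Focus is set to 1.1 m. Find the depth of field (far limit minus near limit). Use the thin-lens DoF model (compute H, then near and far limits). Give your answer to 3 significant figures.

171 mm

Hyperfocal distance H = f²/(N·c) + f = 25²/(3.2 × 0.014) + 25 = 625/0.0448 + 25 ≈ 13975.9 mm ≈ 13.98 m.
Near limit Dn = s·(H − f)/(H + s − 2f) = 1100 × (13975.9 − 25) / (13975.9 + 1100 − 2 × 25) = 1100 × 13950.9 / 15025.9 ≈ 1021.30 mm.
Far limit Df = s·(H − f)/(H − s) = 1100 × (13975.9 − 25) / (13975.9 − 1100) = 1100 × 13950.9 / 12875.9 ≈ 1191.84 mm.
Depth of field = Df − Dn = 1191.84 − 1021.30 ≈ 170.54 mm.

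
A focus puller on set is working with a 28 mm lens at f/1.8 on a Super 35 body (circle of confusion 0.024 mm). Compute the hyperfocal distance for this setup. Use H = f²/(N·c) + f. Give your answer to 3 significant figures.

Hyperfocal distance H = f²/(N·c) + f = 28²/(1.8 × 0.024) + 28 = 784/0.0432 + 28 ≈ 18176.1 mm ≈ 18.2 m.

18.2 m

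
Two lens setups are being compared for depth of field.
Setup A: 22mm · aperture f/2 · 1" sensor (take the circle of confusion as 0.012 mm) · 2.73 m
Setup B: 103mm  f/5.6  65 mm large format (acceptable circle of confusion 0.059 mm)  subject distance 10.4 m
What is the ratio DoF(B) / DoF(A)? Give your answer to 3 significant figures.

9.96

Setup A: H = 22²/(2×0.012) + 22 ≈ 20188.7 mm; DoF = Df − Dn = 3153.45 − 2406.81 ≈ 746.64 mm.
Setup B: H = 103²/(5.6×0.059) + 103 ≈ 32212.6 mm; DoF = Df − Dn = 15309.5 − 7874.7 ≈ 7434.8 mm.
Ratio = 7434.8 / 746.64 ≈ 9.96.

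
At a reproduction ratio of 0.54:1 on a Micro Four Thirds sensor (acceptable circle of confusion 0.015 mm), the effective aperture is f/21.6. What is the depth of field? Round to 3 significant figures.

2.22 mm

At magnification m, DoF ≈ 2·N_eff·c/m² = 2 × 21.6 × 0.015 / 0.54² = 0.648 / 0.2916 ≈ 2.22 mm.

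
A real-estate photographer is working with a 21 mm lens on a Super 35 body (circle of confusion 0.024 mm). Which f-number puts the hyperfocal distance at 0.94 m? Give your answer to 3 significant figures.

f/20

Rearrange H = f²/(N·c) + f for N: N = f² / ((H − f)·c).
N = 21² / ((940 − 21) × 0.024) = 441 / 22.06 ≈ 20.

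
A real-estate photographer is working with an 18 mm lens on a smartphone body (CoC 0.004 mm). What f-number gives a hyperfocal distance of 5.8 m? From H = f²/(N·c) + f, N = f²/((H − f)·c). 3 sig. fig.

f/14

Rearrange H = f²/(N·c) + f for N: N = f² / ((H − f)·c).
N = 18² / ((5800 − 18) × 0.004) = 324 / 23.13 ≈ 14.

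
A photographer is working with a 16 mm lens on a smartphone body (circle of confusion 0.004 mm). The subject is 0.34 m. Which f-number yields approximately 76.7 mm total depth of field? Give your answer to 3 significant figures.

Write h = H − f = f²/(N·c). The thin-lens limits are Dn = s·h/(h + (s−f)) and Df = s·h/(h − (s−f)), so DoF = Df − Dn = 2·s·(s−f)·h / (h² − (s−f)²).
That is a quadratic in h: DoF·h² − 2·s·(s−f)·h − DoF·(s−f)² = 0 ⇒ h = (s−f)·(s + √(s² + DoF²)) / DoF = 324 × (340 + √(340² + 76.7²)) / 76.7 = 324 × (340 + 348.544) / 76.7 ≈ 2908.6 mm.
Then N = f²/(c·h) = 16² / (0.004 × 2908.6) = 256 / 11.634 ≈ 22.

f/22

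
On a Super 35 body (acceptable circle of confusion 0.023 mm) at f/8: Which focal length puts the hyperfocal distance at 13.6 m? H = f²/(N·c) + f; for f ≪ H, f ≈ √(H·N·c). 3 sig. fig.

From H = f²/(N·c) + f, with f ≪ H: f ≈ √(H·N·c) = √(13600 × 8 × 0.023) = √2502.4 ≈ 50.02 mm.
Exact: f² + N·c·f − N·c·H = 0 ⇒ f = (−N·c + √((N·c)² + 4·N·c·H))/2 = (−0.184 + √10010)/2 ≈ 49.932 mm ≈ 49.9 mm.

49.9 mm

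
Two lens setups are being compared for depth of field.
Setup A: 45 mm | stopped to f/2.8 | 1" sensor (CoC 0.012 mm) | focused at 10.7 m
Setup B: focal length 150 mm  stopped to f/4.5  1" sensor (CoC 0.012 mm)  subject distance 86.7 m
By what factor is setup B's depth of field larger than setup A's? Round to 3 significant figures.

9.64

Setup A: H = 45²/(2.8×0.012) + 45 ≈ 60312.9 mm; DoF = Df − Dn = 12998.0 − 9092.5 ≈ 3905.5 mm.
Setup B: H = 150²/(4.5×0.012) + 150 ≈ 416816.7 mm; DoF = Df − Dn = 109431 − 71788 ≈ 37643 mm.
Ratio = 37643 / 3905.5 ≈ 9.64.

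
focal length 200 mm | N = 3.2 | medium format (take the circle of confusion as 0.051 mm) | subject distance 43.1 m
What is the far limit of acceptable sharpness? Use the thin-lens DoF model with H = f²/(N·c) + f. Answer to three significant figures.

52.2 m

Hyperfocal distance H = f²/(N·c) + f = 200²/(3.2 × 0.051) + 200 = 40000/0.1632 + 200 ≈ 245298.0 mm ≈ 245.3 m.
Far limit Df = s·(H − f)/(H − s) = 43100 × (245298.0 − 200) / (245298.0 − 43100) = 43100 × 245098.0 / 202198.0 ≈ 52244 mm ≈ 52.2 m.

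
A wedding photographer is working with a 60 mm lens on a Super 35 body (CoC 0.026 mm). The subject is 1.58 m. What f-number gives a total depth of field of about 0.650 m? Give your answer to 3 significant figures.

f/18

Write h = H − f = f²/(N·c). The thin-lens limits are Dn = s·h/(h + (s−f)) and Df = s·h/(h − (s−f)), so DoF = Df − Dn = 2·s·(s−f)·h / (h² − (s−f)²).
That is a quadratic in h: DoF·h² − 2·s·(s−f)·h − DoF·(s−f)² = 0 ⇒ h = (s−f)·(s + √(s² + DoF²)) / DoF = 1520 × (1580 + √(1580² + 650²)) / 650 = 1520 × (1580 + 1708.48) / 650 ≈ 7690.0 mm.
Then N = f²/(c·h) = 60² / (0.026 × 7690.0) = 3600 / 199.94 ≈ 18.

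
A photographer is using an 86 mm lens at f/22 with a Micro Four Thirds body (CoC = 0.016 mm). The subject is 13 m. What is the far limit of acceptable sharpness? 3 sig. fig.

Hyperfocal distance H = f²/(N·c) + f = 86²/(22 × 0.016) + 86 = 7396/0.352 + 86 ≈ 21097.4 mm ≈ 21.10 m.
Far limit Df = s·(H − f)/(H − s) = 13000 × (21097.4 − 86) / (21097.4 − 13000) = 13000 × 21011.4 / 8097.4 ≈ 33733 mm ≈ 33.7 m.

33.7 m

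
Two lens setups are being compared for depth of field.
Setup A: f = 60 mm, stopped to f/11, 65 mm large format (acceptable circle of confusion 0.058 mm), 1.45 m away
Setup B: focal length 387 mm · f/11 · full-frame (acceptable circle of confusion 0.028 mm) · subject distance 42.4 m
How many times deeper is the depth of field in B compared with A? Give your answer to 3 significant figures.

Setup A: H = 60²/(11×0.058) + 60 ≈ 5702.6 mm; DoF = Df − Dn = 1923.94 − 1163.41 ≈ 760.53 mm.
Setup B: H = 387²/(11×0.028) + 387 ≈ 486650.0 mm; DoF = Df − Dn = 46409.8 − 39028.0 ≈ 7381.8 mm.
Ratio = 7381.8 / 760.53 ≈ 9.71.

9.71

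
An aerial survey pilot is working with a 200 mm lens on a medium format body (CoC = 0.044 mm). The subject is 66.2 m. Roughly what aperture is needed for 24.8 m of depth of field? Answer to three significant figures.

Write h = H − f = f²/(N·c). The thin-lens limits are Dn = s·h/(h + (s−f)) and Df = s·h/(h − (s−f)), so DoF = Df − Dn = 2·s·(s−f)·h / (h² − (s−f)²).
That is a quadratic in h: DoF·h² − 2·s·(s−f)·h − DoF·(s−f)² = 0 ⇒ h = (s−f)·(s + √(s² + DoF²)) / DoF = 66000 × (66200 + √(66200² + 24800²)) / 24800 = 66000 × (66200 + 70692.9) / 24800 ≈ 364312 mm.
Then N = f²/(c·h) = 200² / (0.044 × 364312) = 40000 / 16030 ≈ 2.50.

f/2.50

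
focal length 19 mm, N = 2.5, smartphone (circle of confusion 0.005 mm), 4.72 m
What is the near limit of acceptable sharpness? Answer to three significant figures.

4.06 m

Hyperfocal distance H = f²/(N·c) + f = 19²/(2.5 × 0.005) + 19 = 361/0.0125 + 19 ≈ 28899.0 mm ≈ 28.90 m.
Near limit Dn = s·(H − f)/(H + s − 2f) = 4720 × (28899.0 − 19) / (28899.0 + 4720 − 2 × 19) = 4720 × 28880.0 / 33581.0 ≈ 4059.2 mm ≈ 4.06 m.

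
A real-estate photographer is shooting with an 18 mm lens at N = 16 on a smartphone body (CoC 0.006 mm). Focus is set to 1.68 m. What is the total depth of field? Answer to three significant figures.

Hyperfocal distance H = f²/(N·c) + f = 18²/(16 × 0.006) + 18 = 324/0.096 + 18 ≈ 3393.0 mm ≈ 3.393 m.
Near limit Dn = s·(H − f)/(H + s − 2f) = 1680 × (3393.0 − 18) / (3393.0 + 1680 − 2 × 18) = 1680 × 3375.0 / 5037.0 ≈ 1125.7 mm.
Far limit Df = s·(H − f)/(H − s) = 1680 × (3393.0 − 18) / (3393.0 − 1680) = 1680 × 3375.0 / 1713.0 ≈ 3310.0 mm.
Depth of field = Df − Dn = 3310.0 − 1125.7 ≈ 2184.3 mm ≈ 2.18 m.

2.18 m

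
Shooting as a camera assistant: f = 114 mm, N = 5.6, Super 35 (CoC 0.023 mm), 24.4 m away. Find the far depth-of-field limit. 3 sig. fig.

32.1 m

Hyperfocal distance H = f²/(N·c) + f = 114²/(5.6 × 0.023) + 114 = 12996/0.1288 + 114 ≈ 101014.6 mm ≈ 101.0 m.
Far limit Df = s·(H − f)/(H − s) = 24400 × (101014.6 − 114) / (101014.6 − 24400) = 24400 × 100900.6 / 76614.6 ≈ 32135 mm ≈ 32.1 m.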